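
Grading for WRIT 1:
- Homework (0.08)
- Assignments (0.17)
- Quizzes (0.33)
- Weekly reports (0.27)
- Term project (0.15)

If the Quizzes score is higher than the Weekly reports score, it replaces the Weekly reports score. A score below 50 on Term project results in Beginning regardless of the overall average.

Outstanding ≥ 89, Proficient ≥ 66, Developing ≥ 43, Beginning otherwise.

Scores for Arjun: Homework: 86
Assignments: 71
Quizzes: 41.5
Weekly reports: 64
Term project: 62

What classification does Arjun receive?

Quizzes (41.5) ≤ Weekly reports (64), so Weekly reports stays at 64.
Term project score 62 ≥ 50: minimum met.
Weighted total:
  Homework 86 × 0.08 = 6.88
  Assignments 71 × 0.17 = 12.07
  Quizzes 41.5 × 0.33 = 13.695
  Weekly reports 64 × 0.27 = 17.28
  Term project 62 × 0.15 = 9.3
Sum = 59.225
59.225 is ≥ 43 and < 66 → Developing

Developing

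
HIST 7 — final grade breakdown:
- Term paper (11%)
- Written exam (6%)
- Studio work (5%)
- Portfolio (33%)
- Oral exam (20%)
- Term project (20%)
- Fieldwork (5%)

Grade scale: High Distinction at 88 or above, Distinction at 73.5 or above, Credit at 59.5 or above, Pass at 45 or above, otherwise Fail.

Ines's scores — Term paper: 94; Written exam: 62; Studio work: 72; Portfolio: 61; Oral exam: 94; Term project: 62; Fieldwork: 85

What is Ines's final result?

Credit

Weighted total:
  Term paper 94 × 0.11 = 10.34
  Written exam 62 × 0.06 = 3.72
  Studio work 72 × 0.05 = 3.6
  Portfolio 61 × 0.33 = 20.13
  Oral exam 94 × 0.2 = 18.8
  Term project 62 × 0.2 = 12.4
  Fieldwork 85 × 0.05 = 4.25
Sum = 73.24
73.24 is ≥ 59.5 and < 73.5 → Credit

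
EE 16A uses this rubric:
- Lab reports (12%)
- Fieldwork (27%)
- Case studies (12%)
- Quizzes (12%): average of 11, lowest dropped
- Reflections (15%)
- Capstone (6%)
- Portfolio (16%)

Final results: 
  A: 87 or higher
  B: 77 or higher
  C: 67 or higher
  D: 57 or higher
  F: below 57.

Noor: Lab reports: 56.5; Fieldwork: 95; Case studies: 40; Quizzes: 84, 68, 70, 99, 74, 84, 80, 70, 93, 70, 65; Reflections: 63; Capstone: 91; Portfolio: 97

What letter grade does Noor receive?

Quizzes: drop 65 → average of remaining 10 = 792/10 = 79.2
Weighted total:
  Lab reports 56.5 × 0.12 = 6.78
  Fieldwork 95 × 0.27 = 25.65
  Case studies 40 × 0.12 = 4.8
  Quizzes 79.2 × 0.12 = 9.504
  Reflections 63 × 0.15 = 9.45
  Capstone 91 × 0.06 = 5.46
  Portfolio 97 × 0.16 = 15.52
Sum = 77.164
77.164 is ≥ 77 and < 87 → B

B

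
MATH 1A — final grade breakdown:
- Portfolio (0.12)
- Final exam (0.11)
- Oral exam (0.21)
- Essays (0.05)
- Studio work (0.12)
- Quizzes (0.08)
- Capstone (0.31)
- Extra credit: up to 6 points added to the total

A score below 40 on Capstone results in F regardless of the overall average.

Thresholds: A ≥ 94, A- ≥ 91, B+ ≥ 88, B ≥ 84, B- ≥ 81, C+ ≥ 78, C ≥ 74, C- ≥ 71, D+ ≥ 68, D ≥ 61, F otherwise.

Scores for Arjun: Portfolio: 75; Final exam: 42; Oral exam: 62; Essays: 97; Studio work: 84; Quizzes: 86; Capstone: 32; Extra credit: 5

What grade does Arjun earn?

F

Capstone score 32 < 40: minimum not met.
Weighted total:
  Portfolio 75 × 0.12 = 9
  Final exam 42 × 0.11 = 4.62
  Oral exam 62 × 0.21 = 13.02
  Essays 97 × 0.05 = 4.85
  Studio work 84 × 0.12 = 10.08
  Quizzes 86 × 0.08 = 6.88
  Capstone 32 × 0.31 = 9.92
Sum = 58.37
Extra credit: 58.37 + 5 = 63.37
Because the Capstone minimum was not met, the result is F.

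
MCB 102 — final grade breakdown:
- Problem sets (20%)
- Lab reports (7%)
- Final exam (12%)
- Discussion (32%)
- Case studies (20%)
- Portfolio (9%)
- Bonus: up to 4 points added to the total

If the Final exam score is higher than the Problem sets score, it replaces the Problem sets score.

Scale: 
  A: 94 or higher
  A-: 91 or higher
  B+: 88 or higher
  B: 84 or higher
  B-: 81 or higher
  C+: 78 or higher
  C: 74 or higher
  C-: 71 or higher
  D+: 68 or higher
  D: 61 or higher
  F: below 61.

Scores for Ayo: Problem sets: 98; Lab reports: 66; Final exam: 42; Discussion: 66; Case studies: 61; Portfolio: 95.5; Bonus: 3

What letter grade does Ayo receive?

C

Final exam (42) ≤ Problem sets (98), so Problem sets stays at 98.
Weighted total:
  Problem sets 98 × 0.2 = 19.6
  Lab reports 66 × 0.07 = 4.62
  Final exam 42 × 0.12 = 5.04
  Discussion 66 × 0.32 = 21.12
  Case studies 61 × 0.2 = 12.2
  Portfolio 95.5 × 0.09 = 8.595
Sum = 71.175
Bonus: 71.175 + 3 = 74.175
74.175 is ≥ 74 and < 78 → C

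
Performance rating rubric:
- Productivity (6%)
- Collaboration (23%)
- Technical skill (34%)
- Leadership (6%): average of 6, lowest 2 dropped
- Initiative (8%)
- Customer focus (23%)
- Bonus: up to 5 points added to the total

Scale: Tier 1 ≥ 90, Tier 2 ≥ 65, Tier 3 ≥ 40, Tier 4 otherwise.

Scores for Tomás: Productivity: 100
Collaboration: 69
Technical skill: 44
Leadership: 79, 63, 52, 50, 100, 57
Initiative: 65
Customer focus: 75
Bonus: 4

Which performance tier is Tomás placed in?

Leadership: drop 50, 52 → average of remaining 4 = 299/4 = 74.75
Weighted total:
  Productivity 100 × 0.06 = 6
  Collaboration 69 × 0.23 = 15.87
  Technical skill 44 × 0.34 = 14.96
  Leadership 74.75 × 0.06 = 4.485
  Initiative 65 × 0.08 = 5.2
  Customer focus 75 × 0.23 = 17.25
Sum = 63.765
Bonus: 63.765 + 4 = 67.765
67.765 is ≥ 65 and < 90 → Tier 2

Tier 2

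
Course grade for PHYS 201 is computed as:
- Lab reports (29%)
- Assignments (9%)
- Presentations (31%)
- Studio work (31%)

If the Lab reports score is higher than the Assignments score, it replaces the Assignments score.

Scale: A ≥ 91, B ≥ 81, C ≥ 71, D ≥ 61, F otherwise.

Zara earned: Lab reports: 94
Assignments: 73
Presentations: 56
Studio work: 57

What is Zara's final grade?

Lab reports (94) > Assignments (73), so Assignments counts as 94.
Weighted total:
  Lab reports 94 × 0.29 = 27.26
  Assignments 94 × 0.09 = 8.46
  Presentations 56 × 0.31 = 17.36
  Studio work 57 × 0.31 = 17.67
Sum = 70.75
70.75 is ≥ 61 and < 71 → D

D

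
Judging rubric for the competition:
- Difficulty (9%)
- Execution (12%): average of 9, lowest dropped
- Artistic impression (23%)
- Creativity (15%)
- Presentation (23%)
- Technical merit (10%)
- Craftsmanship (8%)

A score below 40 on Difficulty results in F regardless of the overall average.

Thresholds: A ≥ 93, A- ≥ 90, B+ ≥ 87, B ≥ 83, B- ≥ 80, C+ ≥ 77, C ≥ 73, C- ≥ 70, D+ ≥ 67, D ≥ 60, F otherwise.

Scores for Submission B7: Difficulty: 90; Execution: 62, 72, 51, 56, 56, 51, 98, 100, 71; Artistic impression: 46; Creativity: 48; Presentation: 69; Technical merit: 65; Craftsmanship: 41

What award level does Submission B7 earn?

Execution: drop 51 → average of remaining 8 = 566/8 = 70.75
Difficulty score 90 ≥ 40: minimum met.
Weighted total:
  Difficulty 90 × 0.09 = 8.1
  Execution 70.75 × 0.12 = 8.49
  Artistic impression 46 × 0.23 = 10.58
  Creativity 48 × 0.15 = 7.2
  Presentation 69 × 0.23 = 15.87
  Technical merit 65 × 0.1 = 6.5
  Craftsmanship 41 × 0.08 = 3.28
Sum = 60.02
60.02 is ≥ 60 and < 67 → D

D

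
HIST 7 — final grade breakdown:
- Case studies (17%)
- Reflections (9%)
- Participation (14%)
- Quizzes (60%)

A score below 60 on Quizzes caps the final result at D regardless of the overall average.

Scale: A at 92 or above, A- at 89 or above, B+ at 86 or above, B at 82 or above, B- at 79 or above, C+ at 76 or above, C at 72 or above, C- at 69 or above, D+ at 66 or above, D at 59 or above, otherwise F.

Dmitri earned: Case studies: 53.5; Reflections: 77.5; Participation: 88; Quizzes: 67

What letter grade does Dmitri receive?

Quizzes score 67 ≥ 60: minimum met.
Weighted total:
  Case studies 53.5 × 0.17 = 9.095
  Reflections 77.5 × 0.09 = 6.975
  Participation 88 × 0.14 = 12.32
  Quizzes 67 × 0.6 = 40.2
Sum = 68.59
68.59 is ≥ 66 and < 69 → D+

D+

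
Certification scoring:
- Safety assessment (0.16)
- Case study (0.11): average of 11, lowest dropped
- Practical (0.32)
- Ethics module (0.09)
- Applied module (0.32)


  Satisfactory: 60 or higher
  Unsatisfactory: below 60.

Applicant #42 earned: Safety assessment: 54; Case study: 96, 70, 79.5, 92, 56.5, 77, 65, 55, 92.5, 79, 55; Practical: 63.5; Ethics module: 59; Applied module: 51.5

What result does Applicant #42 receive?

Unsatisfactory

Case study: drop 55 → average of remaining 10 = 762.5/10 = 76.25
Weighted total:
  Safety assessment 54 × 0.16 = 8.64
  Case study 76.25 × 0.11 = 8.3875
  Practical 63.5 × 0.32 = 20.32
  Ethics module 59 × 0.09 = 5.31
  Applied module 51.5 × 0.32 = 16.48
Sum = 59.1375
59.1375 < 60 → Unsatisfactory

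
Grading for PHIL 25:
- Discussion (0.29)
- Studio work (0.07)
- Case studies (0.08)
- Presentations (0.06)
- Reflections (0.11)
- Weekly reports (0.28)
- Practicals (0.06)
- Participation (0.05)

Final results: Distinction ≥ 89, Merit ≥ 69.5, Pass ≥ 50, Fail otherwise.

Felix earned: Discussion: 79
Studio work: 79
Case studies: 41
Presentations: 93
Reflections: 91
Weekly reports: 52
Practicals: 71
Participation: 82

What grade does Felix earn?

Weighted total:
  Discussion 79 × 0.29 = 22.91
  Studio work 79 × 0.07 = 5.53
  Case studies 41 × 0.08 = 3.28
  Presentations 93 × 0.06 = 5.58
  Reflections 91 × 0.11 = 10.01
  Weekly reports 52 × 0.28 = 14.56
  Practicals 71 × 0.06 = 4.26
  Participation 82 × 0.05 = 4.1
Sum = 70.23
70.23 is ≥ 69.5 and < 89 → Merit

Merit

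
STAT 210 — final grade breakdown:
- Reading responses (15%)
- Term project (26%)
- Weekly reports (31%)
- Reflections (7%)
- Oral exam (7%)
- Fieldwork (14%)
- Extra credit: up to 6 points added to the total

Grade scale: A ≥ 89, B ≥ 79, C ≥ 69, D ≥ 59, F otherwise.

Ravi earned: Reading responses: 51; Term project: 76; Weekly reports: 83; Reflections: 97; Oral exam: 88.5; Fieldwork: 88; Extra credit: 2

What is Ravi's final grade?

B

Weighted total:
  Reading responses 51 × 0.15 = 7.65
  Term project 76 × 0.26 = 19.76
  Weekly reports 83 × 0.31 = 25.73
  Reflections 97 × 0.07 = 6.79
  Oral exam 88.5 × 0.07 = 6.195
  Fieldwork 88 × 0.14 = 12.32
Sum = 78.445
Extra credit: 78.445 + 2 = 80.445
80.445 is ≥ 79 and < 89 → B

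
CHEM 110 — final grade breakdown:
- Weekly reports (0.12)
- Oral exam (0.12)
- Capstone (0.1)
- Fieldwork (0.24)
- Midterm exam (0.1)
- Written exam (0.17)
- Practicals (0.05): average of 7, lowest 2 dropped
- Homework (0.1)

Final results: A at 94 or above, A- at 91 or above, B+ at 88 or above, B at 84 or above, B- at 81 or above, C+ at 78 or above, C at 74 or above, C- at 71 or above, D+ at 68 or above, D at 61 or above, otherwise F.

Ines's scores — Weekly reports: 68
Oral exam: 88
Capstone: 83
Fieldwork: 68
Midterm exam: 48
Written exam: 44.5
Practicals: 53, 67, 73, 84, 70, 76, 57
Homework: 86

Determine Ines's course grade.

D+

Practicals: drop 53, 57 → average of remaining 5 = 370/5 = 74
Weighted total:
  Weekly reports 68 × 0.12 = 8.16
  Oral exam 88 × 0.12 = 10.56
  Capstone 83 × 0.1 = 8.3
  Fieldwork 68 × 0.24 = 16.32
  Midterm exam 48 × 0.1 = 4.8
  Written exam 44.5 × 0.17 = 7.565
  Practicals 74 × 0.05 = 3.7
  Homework 86 × 0.1 = 8.6
Sum = 68.005
68.005 is ≥ 68 and < 71 → D+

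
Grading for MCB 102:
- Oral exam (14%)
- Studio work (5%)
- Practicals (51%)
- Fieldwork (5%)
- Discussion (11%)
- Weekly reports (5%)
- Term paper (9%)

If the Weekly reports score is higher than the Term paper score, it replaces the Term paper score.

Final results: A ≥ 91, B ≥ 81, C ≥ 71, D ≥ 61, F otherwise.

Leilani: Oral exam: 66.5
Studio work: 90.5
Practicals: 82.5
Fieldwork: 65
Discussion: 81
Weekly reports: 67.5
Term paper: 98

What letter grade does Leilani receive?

Weekly reports (67.5) ≤ Term paper (98), so Term paper stays at 98.
Weighted total:
  Oral exam 66.5 × 0.14 = 9.31
  Studio work 90.5 × 0.05 = 4.525
  Practicals 82.5 × 0.51 = 42.075
  Fieldwork 65 × 0.05 = 3.25
  Discussion 81 × 0.11 = 8.91
  Weekly reports 67.5 × 0.05 = 3.375
  Term paper 98 × 0.09 = 8.82
Sum = 80.265
80.265 is ≥ 71 and < 81 → C

C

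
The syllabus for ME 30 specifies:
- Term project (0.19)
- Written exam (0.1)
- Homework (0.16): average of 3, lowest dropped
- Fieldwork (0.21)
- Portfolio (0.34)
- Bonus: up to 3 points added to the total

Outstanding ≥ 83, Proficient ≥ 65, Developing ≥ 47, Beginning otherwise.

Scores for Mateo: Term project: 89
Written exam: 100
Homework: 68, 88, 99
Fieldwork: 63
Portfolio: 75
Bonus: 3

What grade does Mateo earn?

Outstanding

Homework: drop 68 → average of remaining 2 = 187/2 = 93.5
Weighted total:
  Term project 89 × 0.19 = 16.91
  Written exam 100 × 0.1 = 10
  Homework 93.5 × 0.16 = 14.96
  Fieldwork 63 × 0.21 = 13.23
  Portfolio 75 × 0.34 = 25.5
Sum = 80.6
Bonus: 80.6 + 3 = 83.6
83.6 ≥ 83 → Outstanding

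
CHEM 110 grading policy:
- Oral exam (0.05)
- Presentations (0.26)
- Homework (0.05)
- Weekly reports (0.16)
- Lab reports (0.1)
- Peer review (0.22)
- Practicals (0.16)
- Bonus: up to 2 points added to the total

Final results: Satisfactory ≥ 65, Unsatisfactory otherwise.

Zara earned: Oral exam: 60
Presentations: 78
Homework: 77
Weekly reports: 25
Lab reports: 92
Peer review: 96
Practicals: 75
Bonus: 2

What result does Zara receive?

Satisfactory

Weighted total:
  Oral exam 60 × 0.05 = 3
  Presentations 78 × 0.26 = 20.28
  Homework 77 × 0.05 = 3.85
  Weekly reports 25 × 0.16 = 4
  Lab reports 92 × 0.1 = 9.2
  Peer review 96 × 0.22 = 21.12
  Practicals 75 × 0.16 = 12
Sum = 73.45
Bonus: 73.45 + 2 = 75.45
75.45 ≥ 65 → Satisfactory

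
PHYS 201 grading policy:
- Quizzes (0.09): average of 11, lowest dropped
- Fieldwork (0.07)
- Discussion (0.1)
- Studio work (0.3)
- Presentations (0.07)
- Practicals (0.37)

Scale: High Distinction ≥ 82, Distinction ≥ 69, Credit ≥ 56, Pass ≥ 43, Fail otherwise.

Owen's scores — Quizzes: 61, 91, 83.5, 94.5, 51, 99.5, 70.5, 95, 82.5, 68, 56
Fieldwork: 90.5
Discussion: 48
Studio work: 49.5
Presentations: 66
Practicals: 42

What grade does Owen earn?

Quizzes: drop 51 → average of remaining 10 = 801.5/10 = 80.15
Weighted total:
  Quizzes 80.15 × 0.09 = 7.2135
  Fieldwork 90.5 × 0.07 = 6.335
  Discussion 48 × 0.1 = 4.8
  Studio work 49.5 × 0.3 = 14.85
  Presentations 66 × 0.07 = 4.62
  Practicals 42 × 0.37 = 15.54
Sum = 53.3585
53.3585 is ≥ 43 and < 56 → Pass

Pass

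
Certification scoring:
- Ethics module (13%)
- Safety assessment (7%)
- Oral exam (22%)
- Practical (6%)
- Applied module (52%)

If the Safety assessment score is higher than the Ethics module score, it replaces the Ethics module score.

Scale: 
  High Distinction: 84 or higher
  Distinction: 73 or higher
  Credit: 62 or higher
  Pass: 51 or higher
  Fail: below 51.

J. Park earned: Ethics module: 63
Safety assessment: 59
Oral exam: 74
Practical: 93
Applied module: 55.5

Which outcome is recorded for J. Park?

Credit

Safety assessment (59) ≤ Ethics module (63), so Ethics module stays at 63.
Weighted total:
  Ethics module 63 × 0.13 = 8.19
  Safety assessment 59 × 0.07 = 4.13
  Oral exam 74 × 0.22 = 16.28
  Practical 93 × 0.06 = 5.58
  Applied module 55.5 × 0.52 = 28.86
Sum = 63.04
63.04 is ≥ 62 and < 73 → Credit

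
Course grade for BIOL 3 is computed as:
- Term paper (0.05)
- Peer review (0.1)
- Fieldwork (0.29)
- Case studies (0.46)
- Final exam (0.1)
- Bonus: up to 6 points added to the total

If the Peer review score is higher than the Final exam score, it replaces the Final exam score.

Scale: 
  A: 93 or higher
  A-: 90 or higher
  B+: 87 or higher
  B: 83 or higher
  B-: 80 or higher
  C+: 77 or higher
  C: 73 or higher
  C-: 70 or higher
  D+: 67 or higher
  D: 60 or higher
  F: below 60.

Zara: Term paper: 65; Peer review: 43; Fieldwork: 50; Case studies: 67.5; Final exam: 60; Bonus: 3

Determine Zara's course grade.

Peer review (43) ≤ Final exam (60), so Final exam stays at 60.
Weighted total:
  Term paper 65 × 0.05 = 3.25
  Peer review 43 × 0.1 = 4.3
  Fieldwork 50 × 0.29 = 14.5
  Case studies 67.5 × 0.46 = 31.05
  Final exam 60 × 0.1 = 6
Sum = 59.1
Bonus: 59.1 + 3 = 62.1
62.1 is ≥ 60 and < 67 → D

D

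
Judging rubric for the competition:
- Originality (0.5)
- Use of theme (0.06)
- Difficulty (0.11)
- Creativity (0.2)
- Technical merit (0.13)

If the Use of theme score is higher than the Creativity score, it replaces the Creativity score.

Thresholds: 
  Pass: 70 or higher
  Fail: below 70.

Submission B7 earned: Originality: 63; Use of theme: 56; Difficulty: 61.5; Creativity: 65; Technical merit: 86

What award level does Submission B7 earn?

Use of theme (56) ≤ Creativity (65), so Creativity stays at 65.
Weighted total:
  Originality 63 × 0.5 = 31.5
  Use of theme 56 × 0.06 = 3.36
  Difficulty 61.5 × 0.11 = 6.765
  Creativity 65 × 0.2 = 13
  Technical merit 86 × 0.13 = 11.18
Sum = 65.805
65.805 < 70 → Fail

Fail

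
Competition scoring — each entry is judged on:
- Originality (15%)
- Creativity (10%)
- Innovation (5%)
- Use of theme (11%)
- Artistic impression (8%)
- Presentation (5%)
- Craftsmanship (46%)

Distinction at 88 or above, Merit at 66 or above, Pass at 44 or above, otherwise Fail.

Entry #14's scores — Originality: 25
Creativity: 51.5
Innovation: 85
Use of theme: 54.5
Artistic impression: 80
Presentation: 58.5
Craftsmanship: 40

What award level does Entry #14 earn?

Pass

Weighted total:
  Originality 25 × 0.15 = 3.75
  Creativity 51.5 × 0.1 = 5.15
  Innovation 85 × 0.05 = 4.25
  Use of theme 54.5 × 0.11 = 5.995
  Artistic impression 80 × 0.08 = 6.4
  Presentation 58.5 × 0.05 = 2.925
  Craftsmanship 40 × 0.46 = 18.4
Sum = 46.87
46.87 is ≥ 44 and < 66 → Pass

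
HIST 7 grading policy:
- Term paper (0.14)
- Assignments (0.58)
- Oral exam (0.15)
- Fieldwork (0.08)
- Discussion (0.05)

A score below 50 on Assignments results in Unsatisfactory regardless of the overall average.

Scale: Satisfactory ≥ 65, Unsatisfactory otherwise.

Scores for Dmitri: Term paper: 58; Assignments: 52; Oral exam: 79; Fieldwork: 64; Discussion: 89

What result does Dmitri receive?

Assignments score 52 ≥ 50: minimum met.
Weighted total:
  Term paper 58 × 0.14 = 8.12
  Assignments 52 × 0.58 = 30.16
  Oral exam 79 × 0.15 = 11.85
  Fieldwork 64 × 0.08 = 5.12
  Discussion 89 × 0.05 = 4.45
Sum = 59.7
59.7 < 65 → Unsatisfactory

Unsatisfactory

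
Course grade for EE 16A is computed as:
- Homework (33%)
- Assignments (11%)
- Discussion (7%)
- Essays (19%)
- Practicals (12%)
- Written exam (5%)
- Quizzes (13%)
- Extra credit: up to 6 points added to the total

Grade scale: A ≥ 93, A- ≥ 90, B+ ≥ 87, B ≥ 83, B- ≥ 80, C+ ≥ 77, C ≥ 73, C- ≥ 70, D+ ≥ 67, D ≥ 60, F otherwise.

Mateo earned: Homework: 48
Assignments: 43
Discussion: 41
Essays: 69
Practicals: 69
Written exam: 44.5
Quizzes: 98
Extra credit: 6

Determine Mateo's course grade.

D

Weighted total:
  Homework 48 × 0.33 = 15.84
  Assignments 43 × 0.11 = 4.73
  Discussion 41 × 0.07 = 2.87
  Essays 69 × 0.19 = 13.11
  Practicals 69 × 0.12 = 8.28
  Written exam 44.5 × 0.05 = 2.225
  Quizzes 98 × 0.13 = 12.74
Sum = 59.795
Extra credit: 59.795 + 6 = 65.795
65.795 is ≥ 60 and < 67 → D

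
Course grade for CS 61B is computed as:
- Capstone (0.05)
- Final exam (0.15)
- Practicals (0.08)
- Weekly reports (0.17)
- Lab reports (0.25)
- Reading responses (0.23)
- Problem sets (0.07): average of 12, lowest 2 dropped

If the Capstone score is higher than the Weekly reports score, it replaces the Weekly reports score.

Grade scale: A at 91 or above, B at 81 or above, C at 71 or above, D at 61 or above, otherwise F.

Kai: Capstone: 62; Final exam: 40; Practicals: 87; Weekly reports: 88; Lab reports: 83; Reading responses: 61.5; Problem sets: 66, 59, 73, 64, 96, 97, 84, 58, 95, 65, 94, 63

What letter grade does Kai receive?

C

Problem sets: drop 58, 59 → average of remaining 10 = 797/10 = 79.7
Capstone (62) ≤ Weekly reports (88), so Weekly reports stays at 88.
Weighted total:
  Capstone 62 × 0.05 = 3.1
  Final exam 40 × 0.15 = 6
  Practicals 87 × 0.08 = 6.96
  Weekly reports 88 × 0.17 = 14.96
  Lab reports 83 × 0.25 = 20.75
  Reading responses 61.5 × 0.23 = 14.145
  Problem sets 79.7 × 0.07 = 5.579
Sum = 71.494
71.494 is ≥ 71 and < 81 → C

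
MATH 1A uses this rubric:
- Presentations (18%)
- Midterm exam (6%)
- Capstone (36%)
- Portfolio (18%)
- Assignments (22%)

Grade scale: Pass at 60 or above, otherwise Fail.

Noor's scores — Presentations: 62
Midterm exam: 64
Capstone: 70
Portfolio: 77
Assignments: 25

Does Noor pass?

Fail

Weighted total:
  Presentations 62 × 0.18 = 11.16
  Midterm exam 64 × 0.06 = 3.84
  Capstone 70 × 0.36 = 25.2
  Portfolio 77 × 0.18 = 13.86
  Assignments 25 × 0.22 = 5.5
Sum = 59.56
59.56 < 60 → Fail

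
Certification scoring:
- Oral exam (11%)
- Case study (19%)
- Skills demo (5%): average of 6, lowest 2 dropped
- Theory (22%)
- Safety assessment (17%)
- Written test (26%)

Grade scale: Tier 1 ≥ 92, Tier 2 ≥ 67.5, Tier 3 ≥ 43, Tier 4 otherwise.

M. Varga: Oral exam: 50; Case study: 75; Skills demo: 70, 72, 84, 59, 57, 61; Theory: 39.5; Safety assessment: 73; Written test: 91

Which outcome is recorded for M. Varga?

Skills demo: drop 57, 59 → average of remaining 4 = 287/4 = 71.75
Weighted total:
  Oral exam 50 × 0.11 = 5.5
  Case study 75 × 0.19 = 14.25
  Skills demo 71.75 × 0.05 = 3.5875
  Theory 39.5 × 0.22 = 8.69
  Safety assessment 73 × 0.17 = 12.41
  Written test 91 × 0.26 = 23.66
Sum = 68.0975
68.0975 is ≥ 67.5 and < 92 → Tier 2

Tier 2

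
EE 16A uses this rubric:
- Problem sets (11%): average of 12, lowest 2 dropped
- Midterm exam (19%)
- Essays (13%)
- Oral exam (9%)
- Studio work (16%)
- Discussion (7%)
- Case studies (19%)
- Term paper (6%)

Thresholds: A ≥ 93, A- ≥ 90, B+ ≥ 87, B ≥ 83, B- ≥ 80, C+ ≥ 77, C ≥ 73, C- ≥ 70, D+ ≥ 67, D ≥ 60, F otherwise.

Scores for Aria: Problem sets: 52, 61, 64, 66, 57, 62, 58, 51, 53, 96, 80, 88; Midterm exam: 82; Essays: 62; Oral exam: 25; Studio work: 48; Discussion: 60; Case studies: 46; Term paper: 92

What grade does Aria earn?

F

Problem sets: drop 51, 52 → average of remaining 10 = 685/10 = 68.5
Weighted total:
  Problem sets 68.5 × 0.11 = 7.535
  Midterm exam 82 × 0.19 = 15.58
  Essays 62 × 0.13 = 8.06
  Oral exam 25 × 0.09 = 2.25
  Studio work 48 × 0.16 = 7.68
  Discussion 60 × 0.07 = 4.2
  Case studies 46 × 0.19 = 8.74
  Term paper 92 × 0.06 = 5.52
Sum = 59.565
59.565 < 60 → F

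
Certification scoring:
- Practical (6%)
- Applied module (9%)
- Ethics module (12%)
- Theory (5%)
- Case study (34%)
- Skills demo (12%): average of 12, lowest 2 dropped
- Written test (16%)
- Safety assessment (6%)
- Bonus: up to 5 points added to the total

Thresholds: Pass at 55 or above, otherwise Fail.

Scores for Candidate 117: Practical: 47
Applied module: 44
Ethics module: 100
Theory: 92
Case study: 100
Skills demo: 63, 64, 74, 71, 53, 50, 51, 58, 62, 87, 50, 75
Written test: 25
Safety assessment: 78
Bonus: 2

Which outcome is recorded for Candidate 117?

Skills demo: drop 50, 50 → average of remaining 10 = 658/10 = 65.8
Weighted total:
  Practical 47 × 0.06 = 2.82
  Applied module 44 × 0.09 = 3.96
  Ethics module 100 × 0.12 = 12
  Theory 92 × 0.05 = 4.6
  Case study 100 × 0.34 = 34
  Skills demo 65.8 × 0.12 = 7.896
  Written test 25 × 0.16 = 4
  Safety assessment 78 × 0.06 = 4.68
Sum = 73.956
Bonus: 73.956 + 2 = 75.956
75.956 ≥ 55 → Pass

Pass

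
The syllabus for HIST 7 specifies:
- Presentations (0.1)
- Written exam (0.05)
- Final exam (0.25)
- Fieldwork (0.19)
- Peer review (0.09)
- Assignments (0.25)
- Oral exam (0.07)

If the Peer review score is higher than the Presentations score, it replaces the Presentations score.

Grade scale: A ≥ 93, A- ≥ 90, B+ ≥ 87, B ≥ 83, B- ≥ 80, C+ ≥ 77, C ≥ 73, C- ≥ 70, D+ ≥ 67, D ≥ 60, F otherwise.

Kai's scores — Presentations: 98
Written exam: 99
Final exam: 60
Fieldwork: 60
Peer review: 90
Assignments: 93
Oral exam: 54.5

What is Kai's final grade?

C

Peer review (90) ≤ Presentations (98), so Presentations stays at 98.
Weighted total:
  Presentations 98 × 0.1 = 9.8
  Written exam 99 × 0.05 = 4.95
  Final exam 60 × 0.25 = 15
  Fieldwork 60 × 0.19 = 11.4
  Peer review 90 × 0.09 = 8.1
  Assignments 93 × 0.25 = 23.25
  Oral exam 54.5 × 0.07 = 3.815
Sum = 76.315
76.315 is ≥ 73 and < 77 → C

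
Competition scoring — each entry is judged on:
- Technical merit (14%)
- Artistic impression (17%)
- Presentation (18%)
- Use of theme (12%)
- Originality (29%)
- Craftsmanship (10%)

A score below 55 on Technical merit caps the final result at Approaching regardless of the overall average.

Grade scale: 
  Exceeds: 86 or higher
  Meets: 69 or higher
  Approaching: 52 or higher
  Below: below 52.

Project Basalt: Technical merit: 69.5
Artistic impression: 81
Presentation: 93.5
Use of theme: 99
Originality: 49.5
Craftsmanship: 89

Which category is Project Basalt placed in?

Technical merit score 69.5 ≥ 55: minimum met.
Weighted total:
  Technical merit 69.5 × 0.14 = 9.73
  Artistic impression 81 × 0.17 = 13.77
  Presentation 93.5 × 0.18 = 16.83
  Use of theme 99 × 0.12 = 11.88
  Originality 49.5 × 0.29 = 14.355
  Craftsmanship 89 × 0.1 = 8.9
Sum = 75.465
75.465 is ≥ 69 and < 86 → Meets

Meets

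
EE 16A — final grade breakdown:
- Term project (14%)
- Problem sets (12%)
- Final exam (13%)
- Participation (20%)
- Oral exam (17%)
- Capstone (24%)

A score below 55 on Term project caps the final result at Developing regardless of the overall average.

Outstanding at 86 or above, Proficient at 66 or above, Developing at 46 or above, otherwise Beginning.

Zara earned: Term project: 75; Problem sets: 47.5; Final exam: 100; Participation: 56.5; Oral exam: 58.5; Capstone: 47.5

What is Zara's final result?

Developing

Term project score 75 ≥ 55: minimum met.
Weighted total:
  Term project 75 × 0.14 = 10.5
  Problem sets 47.5 × 0.12 = 5.7
  Final exam 100 × 0.13 = 13
  Participation 56.5 × 0.2 = 11.3
  Oral exam 58.5 × 0.17 = 9.945
  Capstone 47.5 × 0.24 = 11.4
Sum = 61.845
61.845 is ≥ 46 and < 66 → Developing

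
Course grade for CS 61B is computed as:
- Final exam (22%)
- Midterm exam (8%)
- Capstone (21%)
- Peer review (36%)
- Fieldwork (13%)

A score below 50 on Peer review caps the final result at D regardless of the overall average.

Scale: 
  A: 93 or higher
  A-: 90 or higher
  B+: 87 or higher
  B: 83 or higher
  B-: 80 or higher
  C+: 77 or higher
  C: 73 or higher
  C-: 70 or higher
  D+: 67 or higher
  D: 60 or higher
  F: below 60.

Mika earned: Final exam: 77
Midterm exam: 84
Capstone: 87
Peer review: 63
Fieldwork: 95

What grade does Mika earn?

Peer review score 63 ≥ 50: minimum met.
Weighted total:
  Final exam 77 × 0.22 = 16.94
  Midterm exam 84 × 0.08 = 6.72
  Capstone 87 × 0.21 = 18.27
  Peer review 63 × 0.36 = 22.68
  Fieldwork 95 × 0.13 = 12.35
Sum = 76.96
76.96 is ≥ 73 and < 77 → C

C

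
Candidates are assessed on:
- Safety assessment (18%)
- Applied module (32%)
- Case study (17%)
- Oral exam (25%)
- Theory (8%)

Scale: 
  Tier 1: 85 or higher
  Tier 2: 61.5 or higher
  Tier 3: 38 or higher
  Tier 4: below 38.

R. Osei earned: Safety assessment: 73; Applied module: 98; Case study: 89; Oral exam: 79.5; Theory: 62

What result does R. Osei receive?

Weighted total:
  Safety assessment 73 × 0.18 = 13.14
  Applied module 98 × 0.32 = 31.36
  Case study 89 × 0.17 = 15.13
  Oral exam 79.5 × 0.25 = 19.875
  Theory 62 × 0.08 = 4.96
Sum = 84.465
84.465 is ≥ 61.5 and < 85 → Tier 2

Tier 2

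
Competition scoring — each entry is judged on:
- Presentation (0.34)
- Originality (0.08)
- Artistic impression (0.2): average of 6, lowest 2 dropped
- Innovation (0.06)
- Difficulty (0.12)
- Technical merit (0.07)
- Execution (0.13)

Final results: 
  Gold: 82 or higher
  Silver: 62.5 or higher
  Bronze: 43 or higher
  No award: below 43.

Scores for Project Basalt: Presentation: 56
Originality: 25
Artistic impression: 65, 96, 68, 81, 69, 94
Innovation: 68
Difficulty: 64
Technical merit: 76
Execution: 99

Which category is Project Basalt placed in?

Artistic impression: drop 65, 68 → average of remaining 4 = 340/4 = 85
Weighted total:
  Presentation 56 × 0.34 = 19.04
  Originality 25 × 0.08 = 2
  Artistic impression 85 × 0.2 = 17
  Innovation 68 × 0.06 = 4.08
  Difficulty 64 × 0.12 = 7.68
  Technical merit 76 × 0.07 = 5.32
  Execution 99 × 0.13 = 12.87
Sum = 67.99
67.99 is ≥ 62.5 and < 82 → Silver

Silver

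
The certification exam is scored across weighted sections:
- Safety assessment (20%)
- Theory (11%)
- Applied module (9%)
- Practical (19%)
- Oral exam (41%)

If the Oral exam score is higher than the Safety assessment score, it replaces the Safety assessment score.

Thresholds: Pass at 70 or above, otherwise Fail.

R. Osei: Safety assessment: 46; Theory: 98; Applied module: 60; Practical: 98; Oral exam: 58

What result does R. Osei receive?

Pass

Oral exam (58) > Safety assessment (46), so Safety assessment counts as 58.
Weighted total:
  Safety assessment 58 × 0.2 = 11.6
  Theory 98 × 0.11 = 10.78
  Applied module 60 × 0.09 = 5.4
  Practical 98 × 0.19 = 18.62
  Oral exam 58 × 0.41 = 23.78
Sum = 70.18
70.18 ≥ 70 → Pass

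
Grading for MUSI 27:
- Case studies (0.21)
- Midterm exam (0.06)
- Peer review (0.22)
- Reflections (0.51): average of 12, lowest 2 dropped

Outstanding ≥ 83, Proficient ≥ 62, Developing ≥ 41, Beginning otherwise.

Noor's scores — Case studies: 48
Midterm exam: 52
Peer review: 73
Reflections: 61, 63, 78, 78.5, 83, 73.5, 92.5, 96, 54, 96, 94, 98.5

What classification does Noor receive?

Reflections: drop 54, 61 → average of remaining 10 = 853/10 = 85.3
Weighted total:
  Case studies 48 × 0.21 = 10.08
  Midterm exam 52 × 0.06 = 3.12
  Peer review 73 × 0.22 = 16.06
  Reflections 85.3 × 0.51 = 43.503
Sum = 72.763
72.763 is ≥ 62 and < 83 → Proficient

Proficient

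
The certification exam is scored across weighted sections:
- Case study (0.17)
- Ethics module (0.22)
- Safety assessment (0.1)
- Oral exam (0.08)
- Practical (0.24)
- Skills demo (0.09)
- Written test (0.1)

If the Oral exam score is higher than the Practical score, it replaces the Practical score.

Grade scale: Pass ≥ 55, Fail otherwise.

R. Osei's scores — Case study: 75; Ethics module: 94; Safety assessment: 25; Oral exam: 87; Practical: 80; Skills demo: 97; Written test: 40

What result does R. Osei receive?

Oral exam (87) > Practical (80), so Practical counts as 87.
Weighted total:
  Case study 75 × 0.17 = 12.75
  Ethics module 94 × 0.22 = 20.68
  Safety assessment 25 × 0.1 = 2.5
  Oral exam 87 × 0.08 = 6.96
  Practical 87 × 0.24 = 20.88
  Skills demo 97 × 0.09 = 8.73
  Written test 40 × 0.1 = 4
Sum = 76.5
76.5 ≥ 55 → Pass

Pass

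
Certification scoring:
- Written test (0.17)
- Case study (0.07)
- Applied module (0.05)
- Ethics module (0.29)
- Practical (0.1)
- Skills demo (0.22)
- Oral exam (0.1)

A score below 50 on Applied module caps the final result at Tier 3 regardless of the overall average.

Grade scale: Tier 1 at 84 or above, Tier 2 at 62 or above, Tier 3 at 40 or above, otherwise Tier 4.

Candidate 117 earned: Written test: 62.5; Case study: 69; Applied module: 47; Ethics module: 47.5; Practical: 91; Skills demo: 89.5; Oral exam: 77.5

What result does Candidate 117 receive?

Tier 3

Applied module score 47 < 50: minimum not met.
Weighted total:
  Written test 62.5 × 0.17 = 10.625
  Case study 69 × 0.07 = 4.83
  Applied module 47 × 0.05 = 2.35
  Ethics module 47.5 × 0.29 = 13.775
  Practical 91 × 0.1 = 9.1
  Skills demo 89.5 × 0.22 = 19.69
  Oral exam 77.5 × 0.1 = 7.75
Sum = 68.12
68.12 would be Tier 2; cap at Tier 3 applies → Tier 3.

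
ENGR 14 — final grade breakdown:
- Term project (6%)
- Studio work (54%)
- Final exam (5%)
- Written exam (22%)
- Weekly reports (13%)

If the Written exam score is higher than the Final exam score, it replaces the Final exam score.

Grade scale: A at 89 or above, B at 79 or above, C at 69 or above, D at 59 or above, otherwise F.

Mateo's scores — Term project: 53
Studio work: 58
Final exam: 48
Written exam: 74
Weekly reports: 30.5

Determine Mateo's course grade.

F

Written exam (74) > Final exam (48), so Final exam counts as 74.
Weighted total:
  Term project 53 × 0.06 = 3.18
  Studio work 58 × 0.54 = 31.32
  Final exam 74 × 0.05 = 3.7
  Written exam 74 × 0.22 = 16.28
  Weekly reports 30.5 × 0.13 = 3.965
Sum = 58.445
58.445 < 59 → F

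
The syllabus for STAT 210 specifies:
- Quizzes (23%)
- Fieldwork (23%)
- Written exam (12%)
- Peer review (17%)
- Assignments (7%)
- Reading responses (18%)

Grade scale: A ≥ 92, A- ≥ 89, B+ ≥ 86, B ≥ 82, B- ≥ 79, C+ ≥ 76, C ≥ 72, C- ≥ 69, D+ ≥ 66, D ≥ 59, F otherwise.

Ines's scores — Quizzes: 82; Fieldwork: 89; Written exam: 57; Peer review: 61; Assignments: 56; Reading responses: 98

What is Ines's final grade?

C+

Weighted total:
  Quizzes 82 × 0.23 = 18.86
  Fieldwork 89 × 0.23 = 20.47
  Written exam 57 × 0.12 = 6.84
  Peer review 61 × 0.17 = 10.37
  Assignments 56 × 0.07 = 3.92
  Reading responses 98 × 0.18 = 17.64
Sum = 78.1
78.1 is ≥ 76 and < 79 → C+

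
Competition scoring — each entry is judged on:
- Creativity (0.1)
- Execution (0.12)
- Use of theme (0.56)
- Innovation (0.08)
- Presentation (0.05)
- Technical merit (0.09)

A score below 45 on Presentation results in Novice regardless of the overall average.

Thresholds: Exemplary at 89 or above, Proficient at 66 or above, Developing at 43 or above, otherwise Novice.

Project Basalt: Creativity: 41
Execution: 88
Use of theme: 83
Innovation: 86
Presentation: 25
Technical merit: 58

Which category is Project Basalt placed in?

Novice

Presentation score 25 < 45: minimum not met.
Weighted total:
  Creativity 41 × 0.1 = 4.1
  Execution 88 × 0.12 = 10.56
  Use of theme 83 × 0.56 = 46.48
  Innovation 86 × 0.08 = 6.88
  Presentation 25 × 0.05 = 1.25
  Technical merit 58 × 0.09 = 5.22
Sum = 74.49
Because the Presentation minimum was not met, the result is Novice.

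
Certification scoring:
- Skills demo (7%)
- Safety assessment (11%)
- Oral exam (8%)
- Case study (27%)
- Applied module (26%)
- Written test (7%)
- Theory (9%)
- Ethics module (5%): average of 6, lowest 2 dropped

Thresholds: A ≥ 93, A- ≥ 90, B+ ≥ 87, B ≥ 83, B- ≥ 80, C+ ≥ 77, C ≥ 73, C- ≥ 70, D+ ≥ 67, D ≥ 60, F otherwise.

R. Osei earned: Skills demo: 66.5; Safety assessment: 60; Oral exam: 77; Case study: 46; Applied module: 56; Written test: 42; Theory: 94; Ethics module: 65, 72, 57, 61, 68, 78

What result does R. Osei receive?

F

Ethics module: drop 57, 61 → average of remaining 4 = 283/4 = 70.75
Weighted total:
  Skills demo 66.5 × 0.07 = 4.655
  Safety assessment 60 × 0.11 = 6.6
  Oral exam 77 × 0.08 = 6.16
  Case study 46 × 0.27 = 12.42
  Applied module 56 × 0.26 = 14.56
  Written test 42 × 0.07 = 2.94
  Theory 94 × 0.09 = 8.46
  Ethics module 70.75 × 0.05 = 3.5375
Sum = 59.3325
59.3325 < 60 → F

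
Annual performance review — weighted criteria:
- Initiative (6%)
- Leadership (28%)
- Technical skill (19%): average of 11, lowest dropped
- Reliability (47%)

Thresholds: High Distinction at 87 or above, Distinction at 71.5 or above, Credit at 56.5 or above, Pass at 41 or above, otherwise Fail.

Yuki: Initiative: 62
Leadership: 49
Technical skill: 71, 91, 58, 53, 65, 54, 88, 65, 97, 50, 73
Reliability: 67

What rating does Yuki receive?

Credit

Technical skill: drop 50 → average of remaining 10 = 715/10 = 71.5
Weighted total:
  Initiative 62 × 0.06 = 3.72
  Leadership 49 × 0.28 = 13.72
  Technical skill 71.5 × 0.19 = 13.585
  Reliability 67 × 0.47 = 31.49
Sum = 62.515
62.515 is ≥ 56.5 and < 71.5 → Credit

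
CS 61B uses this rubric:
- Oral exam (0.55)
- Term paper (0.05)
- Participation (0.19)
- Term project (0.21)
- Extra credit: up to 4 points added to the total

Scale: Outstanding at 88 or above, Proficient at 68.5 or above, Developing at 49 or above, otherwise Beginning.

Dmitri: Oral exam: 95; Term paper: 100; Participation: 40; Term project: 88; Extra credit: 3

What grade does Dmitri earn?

Weighted total:
  Oral exam 95 × 0.55 = 52.25
  Term paper 100 × 0.05 = 5
  Participation 40 × 0.19 = 7.6
  Term project 88 × 0.21 = 18.48
Sum = 83.33
Extra credit: 83.33 + 3 = 86.33
86.33 is ≥ 68.5 and < 88 → Proficient

Proficient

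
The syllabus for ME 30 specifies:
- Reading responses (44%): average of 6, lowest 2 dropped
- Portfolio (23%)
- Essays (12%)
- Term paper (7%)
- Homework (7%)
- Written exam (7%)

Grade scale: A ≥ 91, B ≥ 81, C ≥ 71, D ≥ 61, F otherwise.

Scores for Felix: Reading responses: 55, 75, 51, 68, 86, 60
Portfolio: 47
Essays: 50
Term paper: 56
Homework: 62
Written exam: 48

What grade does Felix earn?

F

Reading responses: drop 51, 55 → average of remaining 4 = 289/4 = 72.25
Weighted total:
  Reading responses 72.25 × 0.44 = 31.79
  Portfolio 47 × 0.23 = 10.81
  Essays 50 × 0.12 = 6
  Term paper 56 × 0.07 = 3.92
  Homework 62 × 0.07 = 4.34
  Written exam 48 × 0.07 = 3.36
Sum = 60.22
60.22 < 61 → F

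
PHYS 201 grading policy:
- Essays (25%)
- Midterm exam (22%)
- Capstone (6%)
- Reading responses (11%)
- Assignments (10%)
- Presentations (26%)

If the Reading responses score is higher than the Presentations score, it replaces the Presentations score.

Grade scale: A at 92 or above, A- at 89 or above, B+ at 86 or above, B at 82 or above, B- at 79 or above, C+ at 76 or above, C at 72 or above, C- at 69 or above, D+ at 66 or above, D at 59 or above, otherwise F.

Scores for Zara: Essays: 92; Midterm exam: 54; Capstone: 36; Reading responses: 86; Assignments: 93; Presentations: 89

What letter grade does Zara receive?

Reading responses (86) ≤ Presentations (89), so Presentations stays at 89.
Weighted total:
  Essays 92 × 0.25 = 23
  Midterm exam 54 × 0.22 = 11.88
  Capstone 36 × 0.06 = 2.16
  Reading responses 86 × 0.11 = 9.46
  Assignments 93 × 0.1 = 9.3
  Presentations 89 × 0.26 = 23.14
Sum = 78.94
78.94 is ≥ 76 and < 79 → C+

C+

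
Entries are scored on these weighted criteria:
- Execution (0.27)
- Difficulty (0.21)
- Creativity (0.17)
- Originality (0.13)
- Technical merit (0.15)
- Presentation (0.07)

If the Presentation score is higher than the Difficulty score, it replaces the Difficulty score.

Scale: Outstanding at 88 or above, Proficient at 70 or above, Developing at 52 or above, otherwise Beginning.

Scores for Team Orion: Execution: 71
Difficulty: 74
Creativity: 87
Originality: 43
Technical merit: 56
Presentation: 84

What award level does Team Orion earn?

Proficient

Presentation (84) > Difficulty (74), so Difficulty counts as 84.
Weighted total:
  Execution 71 × 0.27 = 19.17
  Difficulty 84 × 0.21 = 17.64
  Creativity 87 × 0.17 = 14.79
  Originality 43 × 0.13 = 5.59
  Technical merit 56 × 0.15 = 8.4
  Presentation 84 × 0.07 = 5.88
Sum = 71.47
71.47 is ≥ 70 and < 88 → Proficient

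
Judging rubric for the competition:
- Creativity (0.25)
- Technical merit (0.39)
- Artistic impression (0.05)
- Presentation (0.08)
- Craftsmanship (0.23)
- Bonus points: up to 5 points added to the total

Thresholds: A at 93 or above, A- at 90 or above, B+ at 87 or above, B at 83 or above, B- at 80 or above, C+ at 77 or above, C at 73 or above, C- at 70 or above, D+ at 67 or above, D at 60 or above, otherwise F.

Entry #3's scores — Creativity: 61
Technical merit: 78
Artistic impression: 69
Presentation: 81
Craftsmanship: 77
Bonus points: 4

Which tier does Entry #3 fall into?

C+

Weighted total:
  Creativity 61 × 0.25 = 15.25
  Technical merit 78 × 0.39 = 30.42
  Artistic impression 69 × 0.05 = 3.45
  Presentation 81 × 0.08 = 6.48
  Craftsmanship 77 × 0.23 = 17.71
Sum = 73.31
Bonus points: 73.31 + 4 = 77.31
77.31 is ≥ 77 and < 80 → C+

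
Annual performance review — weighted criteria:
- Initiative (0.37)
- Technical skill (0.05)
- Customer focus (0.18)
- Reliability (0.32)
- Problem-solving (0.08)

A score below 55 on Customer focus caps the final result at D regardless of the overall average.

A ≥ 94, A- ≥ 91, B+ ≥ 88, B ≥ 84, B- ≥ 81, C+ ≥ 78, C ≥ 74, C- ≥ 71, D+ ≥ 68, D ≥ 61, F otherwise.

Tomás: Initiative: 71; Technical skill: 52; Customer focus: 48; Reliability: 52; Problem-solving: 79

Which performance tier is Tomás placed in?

F

Customer focus score 48 < 55: minimum not met.
Weighted total:
  Initiative 71 × 0.37 = 26.27
  Technical skill 52 × 0.05 = 2.6
  Customer focus 48 × 0.18 = 8.64
  Reliability 52 × 0.32 = 16.64
  Problem-solving 79 × 0.08 = 6.32
Sum = 60.47
60.47 would be F; cap at D applies → F.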